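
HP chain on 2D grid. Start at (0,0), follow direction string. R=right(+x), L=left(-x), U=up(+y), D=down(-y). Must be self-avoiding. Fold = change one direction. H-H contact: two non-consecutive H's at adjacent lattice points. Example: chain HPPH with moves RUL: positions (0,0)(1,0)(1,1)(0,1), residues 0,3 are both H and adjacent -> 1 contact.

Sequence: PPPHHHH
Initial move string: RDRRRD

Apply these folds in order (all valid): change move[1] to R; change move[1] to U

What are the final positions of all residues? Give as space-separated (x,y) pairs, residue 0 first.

Answer: (0,0) (1,0) (1,1) (2,1) (3,1) (4,1) (4,0)

Derivation:
Initial moves: RDRRRD
Fold: move[1]->R => RRRRRD (positions: [(0, 0), (1, 0), (2, 0), (3, 0), (4, 0), (5, 0), (5, -1)])
Fold: move[1]->U => RURRRD (positions: [(0, 0), (1, 0), (1, 1), (2, 1), (3, 1), (4, 1), (4, 0)])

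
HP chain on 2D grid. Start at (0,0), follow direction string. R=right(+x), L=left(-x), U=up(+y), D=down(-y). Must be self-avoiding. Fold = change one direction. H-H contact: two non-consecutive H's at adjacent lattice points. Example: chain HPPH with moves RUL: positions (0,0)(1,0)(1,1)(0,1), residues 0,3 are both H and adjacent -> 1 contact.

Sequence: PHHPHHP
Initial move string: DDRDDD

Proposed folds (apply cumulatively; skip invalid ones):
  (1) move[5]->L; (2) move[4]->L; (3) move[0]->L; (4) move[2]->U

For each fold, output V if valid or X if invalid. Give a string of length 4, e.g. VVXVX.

Answer: VVVX

Derivation:
Initial: DDRDDD -> [(0, 0), (0, -1), (0, -2), (1, -2), (1, -3), (1, -4), (1, -5)]
Fold 1: move[5]->L => DDRDDL VALID
Fold 2: move[4]->L => DDRDLL VALID
Fold 3: move[0]->L => LDRDLL VALID
Fold 4: move[2]->U => LDUDLL INVALID (collision), skipped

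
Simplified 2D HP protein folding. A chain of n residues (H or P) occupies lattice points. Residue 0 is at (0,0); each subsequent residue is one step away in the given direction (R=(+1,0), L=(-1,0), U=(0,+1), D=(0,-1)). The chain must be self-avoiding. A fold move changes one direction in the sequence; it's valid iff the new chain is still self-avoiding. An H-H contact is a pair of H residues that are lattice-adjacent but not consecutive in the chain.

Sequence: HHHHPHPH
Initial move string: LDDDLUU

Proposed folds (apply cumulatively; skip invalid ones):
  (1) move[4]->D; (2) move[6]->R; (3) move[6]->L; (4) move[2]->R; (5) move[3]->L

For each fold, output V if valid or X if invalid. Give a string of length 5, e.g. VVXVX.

Initial: LDDDLUU -> [(0, 0), (-1, 0), (-1, -1), (-1, -2), (-1, -3), (-2, -3), (-2, -2), (-2, -1)]
Fold 1: move[4]->D => LDDDDUU INVALID (collision), skipped
Fold 2: move[6]->R => LDDDLUR INVALID (collision), skipped
Fold 3: move[6]->L => LDDDLUL VALID
Fold 4: move[2]->R => LDRDLUL INVALID (collision), skipped
Fold 5: move[3]->L => LDDLLUL VALID

Answer: XXVXV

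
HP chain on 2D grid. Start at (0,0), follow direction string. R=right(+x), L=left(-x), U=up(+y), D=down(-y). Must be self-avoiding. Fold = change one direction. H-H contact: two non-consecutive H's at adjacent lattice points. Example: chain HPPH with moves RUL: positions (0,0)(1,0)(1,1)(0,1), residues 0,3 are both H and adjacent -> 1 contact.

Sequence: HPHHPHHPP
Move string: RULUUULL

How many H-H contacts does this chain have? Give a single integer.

Positions: [(0, 0), (1, 0), (1, 1), (0, 1), (0, 2), (0, 3), (0, 4), (-1, 4), (-2, 4)]
H-H contact: residue 0 @(0,0) - residue 3 @(0, 1)

Answer: 1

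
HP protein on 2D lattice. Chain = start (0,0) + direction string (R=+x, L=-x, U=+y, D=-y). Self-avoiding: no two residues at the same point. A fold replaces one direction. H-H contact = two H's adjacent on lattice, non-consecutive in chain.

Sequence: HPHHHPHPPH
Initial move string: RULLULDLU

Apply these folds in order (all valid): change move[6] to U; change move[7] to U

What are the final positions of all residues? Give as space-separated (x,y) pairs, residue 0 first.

Initial moves: RULLULDLU
Fold: move[6]->U => RULLULULU (positions: [(0, 0), (1, 0), (1, 1), (0, 1), (-1, 1), (-1, 2), (-2, 2), (-2, 3), (-3, 3), (-3, 4)])
Fold: move[7]->U => RULLULUUU (positions: [(0, 0), (1, 0), (1, 1), (0, 1), (-1, 1), (-1, 2), (-2, 2), (-2, 3), (-2, 4), (-2, 5)])

Answer: (0,0) (1,0) (1,1) (0,1) (-1,1) (-1,2) (-2,2) (-2,3) (-2,4) (-2,5)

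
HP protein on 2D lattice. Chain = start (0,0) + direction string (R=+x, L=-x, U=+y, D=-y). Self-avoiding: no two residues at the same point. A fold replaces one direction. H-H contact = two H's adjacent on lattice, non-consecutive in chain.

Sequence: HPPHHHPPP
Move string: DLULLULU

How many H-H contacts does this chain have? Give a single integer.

Answer: 1

Derivation:
Positions: [(0, 0), (0, -1), (-1, -1), (-1, 0), (-2, 0), (-3, 0), (-3, 1), (-4, 1), (-4, 2)]
H-H contact: residue 0 @(0,0) - residue 3 @(-1, 0)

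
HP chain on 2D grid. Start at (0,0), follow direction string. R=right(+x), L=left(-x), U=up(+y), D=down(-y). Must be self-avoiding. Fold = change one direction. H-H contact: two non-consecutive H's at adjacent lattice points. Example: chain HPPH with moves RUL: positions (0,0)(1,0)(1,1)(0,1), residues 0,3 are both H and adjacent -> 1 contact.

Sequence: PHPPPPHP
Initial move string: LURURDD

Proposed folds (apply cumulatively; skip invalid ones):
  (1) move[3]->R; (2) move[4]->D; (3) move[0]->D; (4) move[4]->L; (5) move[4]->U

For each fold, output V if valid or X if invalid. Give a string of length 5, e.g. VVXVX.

Initial: LURURDD -> [(0, 0), (-1, 0), (-1, 1), (0, 1), (0, 2), (1, 2), (1, 1), (1, 0)]
Fold 1: move[3]->R => LURRRDD VALID
Fold 2: move[4]->D => LURRDDD VALID
Fold 3: move[0]->D => DURRDDD INVALID (collision), skipped
Fold 4: move[4]->L => LURRLDD INVALID (collision), skipped
Fold 5: move[4]->U => LURRUDD INVALID (collision), skipped

Answer: VVXXX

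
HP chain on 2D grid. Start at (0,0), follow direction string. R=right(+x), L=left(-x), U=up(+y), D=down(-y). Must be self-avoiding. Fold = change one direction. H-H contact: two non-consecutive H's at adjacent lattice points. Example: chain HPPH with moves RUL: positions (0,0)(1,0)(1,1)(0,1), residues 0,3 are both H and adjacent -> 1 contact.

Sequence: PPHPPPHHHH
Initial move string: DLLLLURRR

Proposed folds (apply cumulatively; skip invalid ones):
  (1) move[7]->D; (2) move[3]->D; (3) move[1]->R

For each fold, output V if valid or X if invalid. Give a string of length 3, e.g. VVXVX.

Initial: DLLLLURRR -> [(0, 0), (0, -1), (-1, -1), (-2, -1), (-3, -1), (-4, -1), (-4, 0), (-3, 0), (-2, 0), (-1, 0)]
Fold 1: move[7]->D => DLLLLURDR INVALID (collision), skipped
Fold 2: move[3]->D => DLLDLURRR INVALID (collision), skipped
Fold 3: move[1]->R => DRLLLURRR INVALID (collision), skipped

Answer: XXX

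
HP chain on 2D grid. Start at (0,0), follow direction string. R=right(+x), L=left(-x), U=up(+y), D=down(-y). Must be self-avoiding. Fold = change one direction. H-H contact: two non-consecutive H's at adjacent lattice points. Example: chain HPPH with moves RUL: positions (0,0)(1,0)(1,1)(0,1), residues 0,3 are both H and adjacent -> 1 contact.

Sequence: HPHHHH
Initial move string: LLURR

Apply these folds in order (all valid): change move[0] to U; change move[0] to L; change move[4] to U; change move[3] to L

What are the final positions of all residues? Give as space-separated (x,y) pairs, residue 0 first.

Answer: (0,0) (-1,0) (-2,0) (-2,1) (-3,1) (-3,2)

Derivation:
Initial moves: LLURR
Fold: move[0]->U => ULURR (positions: [(0, 0), (0, 1), (-1, 1), (-1, 2), (0, 2), (1, 2)])
Fold: move[0]->L => LLURR (positions: [(0, 0), (-1, 0), (-2, 0), (-2, 1), (-1, 1), (0, 1)])
Fold: move[4]->U => LLURU (positions: [(0, 0), (-1, 0), (-2, 0), (-2, 1), (-1, 1), (-1, 2)])
Fold: move[3]->L => LLULU (positions: [(0, 0), (-1, 0), (-2, 0), (-2, 1), (-3, 1), (-3, 2)])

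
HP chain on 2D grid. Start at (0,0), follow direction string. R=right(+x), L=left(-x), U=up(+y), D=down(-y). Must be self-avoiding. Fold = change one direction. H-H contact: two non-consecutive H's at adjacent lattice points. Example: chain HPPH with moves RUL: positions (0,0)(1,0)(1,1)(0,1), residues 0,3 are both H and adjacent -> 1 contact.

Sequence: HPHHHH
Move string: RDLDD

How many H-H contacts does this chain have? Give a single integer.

Positions: [(0, 0), (1, 0), (1, -1), (0, -1), (0, -2), (0, -3)]
H-H contact: residue 0 @(0,0) - residue 3 @(0, -1)

Answer: 1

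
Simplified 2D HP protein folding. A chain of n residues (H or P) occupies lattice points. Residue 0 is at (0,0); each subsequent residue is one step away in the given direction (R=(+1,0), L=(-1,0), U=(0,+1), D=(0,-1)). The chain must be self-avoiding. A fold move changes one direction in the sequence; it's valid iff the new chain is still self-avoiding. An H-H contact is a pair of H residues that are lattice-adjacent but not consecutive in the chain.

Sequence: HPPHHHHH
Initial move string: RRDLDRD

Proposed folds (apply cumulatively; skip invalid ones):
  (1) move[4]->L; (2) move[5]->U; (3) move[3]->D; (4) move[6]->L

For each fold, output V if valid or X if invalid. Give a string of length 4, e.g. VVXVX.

Initial: RRDLDRD -> [(0, 0), (1, 0), (2, 0), (2, -1), (1, -1), (1, -2), (2, -2), (2, -3)]
Fold 1: move[4]->L => RRDLLRD INVALID (collision), skipped
Fold 2: move[5]->U => RRDLDUD INVALID (collision), skipped
Fold 3: move[3]->D => RRDDDRD VALID
Fold 4: move[6]->L => RRDDDRL INVALID (collision), skipped

Answer: XXVX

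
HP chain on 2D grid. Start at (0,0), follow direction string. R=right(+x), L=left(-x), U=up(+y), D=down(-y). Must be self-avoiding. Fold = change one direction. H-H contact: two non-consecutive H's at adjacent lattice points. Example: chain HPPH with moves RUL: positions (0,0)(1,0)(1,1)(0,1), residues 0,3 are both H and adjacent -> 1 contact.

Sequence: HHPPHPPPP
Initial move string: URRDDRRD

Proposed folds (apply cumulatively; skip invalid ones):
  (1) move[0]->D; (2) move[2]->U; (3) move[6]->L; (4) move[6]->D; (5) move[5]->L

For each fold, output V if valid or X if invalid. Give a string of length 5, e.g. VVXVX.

Initial: URRDDRRD -> [(0, 0), (0, 1), (1, 1), (2, 1), (2, 0), (2, -1), (3, -1), (4, -1), (4, -2)]
Fold 1: move[0]->D => DRRDDRRD VALID
Fold 2: move[2]->U => DRUDDRRD INVALID (collision), skipped
Fold 3: move[6]->L => DRRDDRLD INVALID (collision), skipped
Fold 4: move[6]->D => DRRDDRDD VALID
Fold 5: move[5]->L => DRRDDLDD VALID

Answer: VXXVV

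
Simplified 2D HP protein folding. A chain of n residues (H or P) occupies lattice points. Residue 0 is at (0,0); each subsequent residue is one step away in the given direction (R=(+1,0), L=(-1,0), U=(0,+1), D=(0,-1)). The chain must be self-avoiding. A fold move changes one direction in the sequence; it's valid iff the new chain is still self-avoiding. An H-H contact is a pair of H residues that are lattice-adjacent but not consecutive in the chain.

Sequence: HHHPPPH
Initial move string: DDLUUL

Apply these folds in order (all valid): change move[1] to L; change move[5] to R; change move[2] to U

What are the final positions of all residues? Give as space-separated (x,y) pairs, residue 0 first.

Answer: (0,0) (0,-1) (-1,-1) (-1,0) (-1,1) (-1,2) (0,2)

Derivation:
Initial moves: DDLUUL
Fold: move[1]->L => DLLUUL (positions: [(0, 0), (0, -1), (-1, -1), (-2, -1), (-2, 0), (-2, 1), (-3, 1)])
Fold: move[5]->R => DLLUUR (positions: [(0, 0), (0, -1), (-1, -1), (-2, -1), (-2, 0), (-2, 1), (-1, 1)])
Fold: move[2]->U => DLUUUR (positions: [(0, 0), (0, -1), (-1, -1), (-1, 0), (-1, 1), (-1, 2), (0, 2)])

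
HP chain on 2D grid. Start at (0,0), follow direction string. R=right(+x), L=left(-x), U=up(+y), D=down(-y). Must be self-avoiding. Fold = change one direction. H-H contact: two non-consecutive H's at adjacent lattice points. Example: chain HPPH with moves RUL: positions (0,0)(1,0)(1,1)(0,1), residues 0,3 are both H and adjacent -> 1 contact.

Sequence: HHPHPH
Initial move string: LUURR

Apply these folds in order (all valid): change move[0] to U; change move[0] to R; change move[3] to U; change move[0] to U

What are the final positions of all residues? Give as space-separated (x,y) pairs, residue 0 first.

Answer: (0,0) (0,1) (0,2) (0,3) (0,4) (1,4)

Derivation:
Initial moves: LUURR
Fold: move[0]->U => UUURR (positions: [(0, 0), (0, 1), (0, 2), (0, 3), (1, 3), (2, 3)])
Fold: move[0]->R => RUURR (positions: [(0, 0), (1, 0), (1, 1), (1, 2), (2, 2), (3, 2)])
Fold: move[3]->U => RUUUR (positions: [(0, 0), (1, 0), (1, 1), (1, 2), (1, 3), (2, 3)])
Fold: move[0]->U => UUUUR (positions: [(0, 0), (0, 1), (0, 2), (0, 3), (0, 4), (1, 4)])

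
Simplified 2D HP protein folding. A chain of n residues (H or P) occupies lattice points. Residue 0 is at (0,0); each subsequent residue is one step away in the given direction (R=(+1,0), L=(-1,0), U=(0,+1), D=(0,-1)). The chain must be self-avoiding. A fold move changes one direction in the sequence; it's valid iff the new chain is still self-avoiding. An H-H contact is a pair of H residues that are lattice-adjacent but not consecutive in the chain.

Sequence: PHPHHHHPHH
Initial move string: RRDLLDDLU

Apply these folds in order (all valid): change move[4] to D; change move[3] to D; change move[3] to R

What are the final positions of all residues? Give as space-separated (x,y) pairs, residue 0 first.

Answer: (0,0) (1,0) (2,0) (2,-1) (3,-1) (3,-2) (3,-3) (3,-4) (2,-4) (2,-3)

Derivation:
Initial moves: RRDLLDDLU
Fold: move[4]->D => RRDLDDDLU (positions: [(0, 0), (1, 0), (2, 0), (2, -1), (1, -1), (1, -2), (1, -3), (1, -4), (0, -4), (0, -3)])
Fold: move[3]->D => RRDDDDDLU (positions: [(0, 0), (1, 0), (2, 0), (2, -1), (2, -2), (2, -3), (2, -4), (2, -5), (1, -5), (1, -4)])
Fold: move[3]->R => RRDRDDDLU (positions: [(0, 0), (1, 0), (2, 0), (2, -1), (3, -1), (3, -2), (3, -3), (3, -4), (2, -4), (2, -3)])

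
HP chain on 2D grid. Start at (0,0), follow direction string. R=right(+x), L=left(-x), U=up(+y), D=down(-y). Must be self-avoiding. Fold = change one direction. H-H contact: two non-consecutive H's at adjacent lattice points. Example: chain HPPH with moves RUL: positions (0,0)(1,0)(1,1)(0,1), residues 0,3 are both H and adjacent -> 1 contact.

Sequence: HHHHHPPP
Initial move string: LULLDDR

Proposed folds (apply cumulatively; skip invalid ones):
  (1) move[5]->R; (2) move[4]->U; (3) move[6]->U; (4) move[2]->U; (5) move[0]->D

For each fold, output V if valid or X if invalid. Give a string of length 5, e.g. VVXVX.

Initial: LULLDDR -> [(0, 0), (-1, 0), (-1, 1), (-2, 1), (-3, 1), (-3, 0), (-3, -1), (-2, -1)]
Fold 1: move[5]->R => LULLDRR INVALID (collision), skipped
Fold 2: move[4]->U => LULLUDR INVALID (collision), skipped
Fold 3: move[6]->U => LULLDDU INVALID (collision), skipped
Fold 4: move[2]->U => LUULDDR INVALID (collision), skipped
Fold 5: move[0]->D => DULLDDR INVALID (collision), skipped

Answer: XXXXX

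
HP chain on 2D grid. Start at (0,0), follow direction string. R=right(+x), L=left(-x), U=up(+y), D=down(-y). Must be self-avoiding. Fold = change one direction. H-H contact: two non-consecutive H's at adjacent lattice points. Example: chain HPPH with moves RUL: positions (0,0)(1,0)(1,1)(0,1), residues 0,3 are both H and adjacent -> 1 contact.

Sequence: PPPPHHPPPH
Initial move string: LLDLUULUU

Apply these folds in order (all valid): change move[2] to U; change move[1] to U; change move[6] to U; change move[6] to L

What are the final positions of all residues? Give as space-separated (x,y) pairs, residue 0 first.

Answer: (0,0) (-1,0) (-1,1) (-1,2) (-2,2) (-2,3) (-2,4) (-3,4) (-3,5) (-3,6)

Derivation:
Initial moves: LLDLUULUU
Fold: move[2]->U => LLULUULUU (positions: [(0, 0), (-1, 0), (-2, 0), (-2, 1), (-3, 1), (-3, 2), (-3, 3), (-4, 3), (-4, 4), (-4, 5)])
Fold: move[1]->U => LUULUULUU (positions: [(0, 0), (-1, 0), (-1, 1), (-1, 2), (-2, 2), (-2, 3), (-2, 4), (-3, 4), (-3, 5), (-3, 6)])
Fold: move[6]->U => LUULUUUUU (positions: [(0, 0), (-1, 0), (-1, 1), (-1, 2), (-2, 2), (-2, 3), (-2, 4), (-2, 5), (-2, 6), (-2, 7)])
Fold: move[6]->L => LUULUULUU (positions: [(0, 0), (-1, 0), (-1, 1), (-1, 2), (-2, 2), (-2, 3), (-2, 4), (-3, 4), (-3, 5), (-3, 6)])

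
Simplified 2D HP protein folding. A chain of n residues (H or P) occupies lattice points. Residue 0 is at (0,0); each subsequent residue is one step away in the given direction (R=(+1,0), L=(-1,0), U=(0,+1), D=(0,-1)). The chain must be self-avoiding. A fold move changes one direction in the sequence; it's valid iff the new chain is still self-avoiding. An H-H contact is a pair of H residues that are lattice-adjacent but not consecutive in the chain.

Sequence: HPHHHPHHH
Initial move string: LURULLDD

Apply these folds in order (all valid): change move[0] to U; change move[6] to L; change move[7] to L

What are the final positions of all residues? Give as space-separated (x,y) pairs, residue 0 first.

Answer: (0,0) (0,1) (0,2) (1,2) (1,3) (0,3) (-1,3) (-2,3) (-3,3)

Derivation:
Initial moves: LURULLDD
Fold: move[0]->U => UURULLDD (positions: [(0, 0), (0, 1), (0, 2), (1, 2), (1, 3), (0, 3), (-1, 3), (-1, 2), (-1, 1)])
Fold: move[6]->L => UURULLLD (positions: [(0, 0), (0, 1), (0, 2), (1, 2), (1, 3), (0, 3), (-1, 3), (-2, 3), (-2, 2)])
Fold: move[7]->L => UURULLLL (positions: [(0, 0), (0, 1), (0, 2), (1, 2), (1, 3), (0, 3), (-1, 3), (-2, 3), (-3, 3)])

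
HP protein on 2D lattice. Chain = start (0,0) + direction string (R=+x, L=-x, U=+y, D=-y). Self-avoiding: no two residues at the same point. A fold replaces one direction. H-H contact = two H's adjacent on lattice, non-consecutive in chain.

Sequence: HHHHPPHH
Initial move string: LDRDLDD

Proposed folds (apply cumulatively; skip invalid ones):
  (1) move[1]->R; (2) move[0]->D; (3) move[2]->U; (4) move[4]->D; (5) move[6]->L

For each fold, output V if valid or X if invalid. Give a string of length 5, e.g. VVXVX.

Answer: XVXVV

Derivation:
Initial: LDRDLDD -> [(0, 0), (-1, 0), (-1, -1), (0, -1), (0, -2), (-1, -2), (-1, -3), (-1, -4)]
Fold 1: move[1]->R => LRRDLDD INVALID (collision), skipped
Fold 2: move[0]->D => DDRDLDD VALID
Fold 3: move[2]->U => DDUDLDD INVALID (collision), skipped
Fold 4: move[4]->D => DDRDDDD VALID
Fold 5: move[6]->L => DDRDDDL VALID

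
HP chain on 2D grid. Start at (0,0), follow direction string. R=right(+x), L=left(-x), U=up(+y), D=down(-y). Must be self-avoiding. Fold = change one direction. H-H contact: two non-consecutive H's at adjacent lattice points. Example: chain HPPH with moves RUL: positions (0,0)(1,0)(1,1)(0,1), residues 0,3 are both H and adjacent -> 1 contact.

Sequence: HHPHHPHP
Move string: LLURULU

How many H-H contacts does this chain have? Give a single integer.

Positions: [(0, 0), (-1, 0), (-2, 0), (-2, 1), (-1, 1), (-1, 2), (-2, 2), (-2, 3)]
H-H contact: residue 1 @(-1,0) - residue 4 @(-1, 1)
H-H contact: residue 3 @(-2,1) - residue 6 @(-2, 2)

Answer: 2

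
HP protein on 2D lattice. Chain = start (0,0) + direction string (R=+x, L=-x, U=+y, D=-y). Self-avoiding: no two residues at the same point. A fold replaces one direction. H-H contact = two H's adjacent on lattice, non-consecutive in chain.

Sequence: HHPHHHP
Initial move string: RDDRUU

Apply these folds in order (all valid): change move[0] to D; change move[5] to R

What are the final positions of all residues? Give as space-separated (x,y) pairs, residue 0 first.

Answer: (0,0) (0,-1) (0,-2) (0,-3) (1,-3) (1,-2) (2,-2)

Derivation:
Initial moves: RDDRUU
Fold: move[0]->D => DDDRUU (positions: [(0, 0), (0, -1), (0, -2), (0, -3), (1, -3), (1, -2), (1, -1)])
Fold: move[5]->R => DDDRUR (positions: [(0, 0), (0, -1), (0, -2), (0, -3), (1, -3), (1, -2), (2, -2)])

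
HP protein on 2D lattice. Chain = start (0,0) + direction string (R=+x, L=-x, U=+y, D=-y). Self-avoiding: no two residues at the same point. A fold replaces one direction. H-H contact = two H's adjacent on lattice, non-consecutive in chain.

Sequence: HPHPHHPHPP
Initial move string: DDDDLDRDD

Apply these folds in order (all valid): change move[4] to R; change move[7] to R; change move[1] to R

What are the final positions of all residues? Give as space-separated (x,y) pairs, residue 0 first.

Initial moves: DDDDLDRDD
Fold: move[4]->R => DDDDRDRDD (positions: [(0, 0), (0, -1), (0, -2), (0, -3), (0, -4), (1, -4), (1, -5), (2, -5), (2, -6), (2, -7)])
Fold: move[7]->R => DDDDRDRRD (positions: [(0, 0), (0, -1), (0, -2), (0, -3), (0, -4), (1, -4), (1, -5), (2, -5), (3, -5), (3, -6)])
Fold: move[1]->R => DRDDRDRRD (positions: [(0, 0), (0, -1), (1, -1), (1, -2), (1, -3), (2, -3), (2, -4), (3, -4), (4, -4), (4, -5)])

Answer: (0,0) (0,-1) (1,-1) (1,-2) (1,-3) (2,-3) (2,-4) (3,-4) (4,-4) (4,-5)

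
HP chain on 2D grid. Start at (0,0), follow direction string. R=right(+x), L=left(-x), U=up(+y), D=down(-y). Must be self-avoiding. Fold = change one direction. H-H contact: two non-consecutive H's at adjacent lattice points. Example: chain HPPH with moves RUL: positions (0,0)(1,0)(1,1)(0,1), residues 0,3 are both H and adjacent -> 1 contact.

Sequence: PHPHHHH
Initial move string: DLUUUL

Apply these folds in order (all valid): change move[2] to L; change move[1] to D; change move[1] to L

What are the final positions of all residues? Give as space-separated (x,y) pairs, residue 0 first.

Initial moves: DLUUUL
Fold: move[2]->L => DLLUUL (positions: [(0, 0), (0, -1), (-1, -1), (-2, -1), (-2, 0), (-2, 1), (-3, 1)])
Fold: move[1]->D => DDLUUL (positions: [(0, 0), (0, -1), (0, -2), (-1, -2), (-1, -1), (-1, 0), (-2, 0)])
Fold: move[1]->L => DLLUUL (positions: [(0, 0), (0, -1), (-1, -1), (-2, -1), (-2, 0), (-2, 1), (-3, 1)])

Answer: (0,0) (0,-1) (-1,-1) (-2,-1) (-2,0) (-2,1) (-3,1)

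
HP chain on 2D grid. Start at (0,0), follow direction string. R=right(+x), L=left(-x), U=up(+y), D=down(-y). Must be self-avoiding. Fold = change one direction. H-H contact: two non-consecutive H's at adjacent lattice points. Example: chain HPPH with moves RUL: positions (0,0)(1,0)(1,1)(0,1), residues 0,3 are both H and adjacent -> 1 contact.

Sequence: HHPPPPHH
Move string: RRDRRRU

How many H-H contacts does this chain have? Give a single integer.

Answer: 0

Derivation:
Positions: [(0, 0), (1, 0), (2, 0), (2, -1), (3, -1), (4, -1), (5, -1), (5, 0)]
No H-H contacts found.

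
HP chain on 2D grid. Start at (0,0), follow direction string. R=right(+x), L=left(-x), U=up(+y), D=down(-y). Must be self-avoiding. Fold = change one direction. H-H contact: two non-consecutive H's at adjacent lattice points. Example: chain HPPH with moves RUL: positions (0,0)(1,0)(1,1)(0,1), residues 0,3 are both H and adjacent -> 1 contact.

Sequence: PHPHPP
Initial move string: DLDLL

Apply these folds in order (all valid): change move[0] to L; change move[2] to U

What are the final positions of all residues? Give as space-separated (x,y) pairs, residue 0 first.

Answer: (0,0) (-1,0) (-2,0) (-2,1) (-3,1) (-4,1)

Derivation:
Initial moves: DLDLL
Fold: move[0]->L => LLDLL (positions: [(0, 0), (-1, 0), (-2, 0), (-2, -1), (-3, -1), (-4, -1)])
Fold: move[2]->U => LLULL (positions: [(0, 0), (-1, 0), (-2, 0), (-2, 1), (-3, 1), (-4, 1)])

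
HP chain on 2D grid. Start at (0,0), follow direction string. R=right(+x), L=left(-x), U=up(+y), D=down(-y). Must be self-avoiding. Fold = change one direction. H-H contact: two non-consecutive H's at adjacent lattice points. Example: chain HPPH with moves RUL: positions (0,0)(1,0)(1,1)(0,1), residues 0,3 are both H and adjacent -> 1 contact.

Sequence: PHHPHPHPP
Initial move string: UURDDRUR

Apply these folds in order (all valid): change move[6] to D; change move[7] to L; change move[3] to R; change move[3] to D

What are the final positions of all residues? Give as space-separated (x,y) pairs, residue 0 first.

Answer: (0,0) (0,1) (0,2) (1,2) (1,1) (1,0) (2,0) (2,-1) (1,-1)

Derivation:
Initial moves: UURDDRUR
Fold: move[6]->D => UURDDRDR (positions: [(0, 0), (0, 1), (0, 2), (1, 2), (1, 1), (1, 0), (2, 0), (2, -1), (3, -1)])
Fold: move[7]->L => UURDDRDL (positions: [(0, 0), (0, 1), (0, 2), (1, 2), (1, 1), (1, 0), (2, 0), (2, -1), (1, -1)])
Fold: move[3]->R => UURRDRDL (positions: [(0, 0), (0, 1), (0, 2), (1, 2), (2, 2), (2, 1), (3, 1), (3, 0), (2, 0)])
Fold: move[3]->D => UURDDRDL (positions: [(0, 0), (0, 1), (0, 2), (1, 2), (1, 1), (1, 0), (2, 0), (2, -1), (1, -1)])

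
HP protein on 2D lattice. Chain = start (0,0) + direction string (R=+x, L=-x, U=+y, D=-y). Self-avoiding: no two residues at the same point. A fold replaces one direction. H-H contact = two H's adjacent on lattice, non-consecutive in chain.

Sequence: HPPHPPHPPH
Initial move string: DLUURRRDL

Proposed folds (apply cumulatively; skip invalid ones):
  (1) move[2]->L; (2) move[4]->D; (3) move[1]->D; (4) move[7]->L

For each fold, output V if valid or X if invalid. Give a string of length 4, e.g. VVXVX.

Initial: DLUURRRDL -> [(0, 0), (0, -1), (-1, -1), (-1, 0), (-1, 1), (0, 1), (1, 1), (2, 1), (2, 0), (1, 0)]
Fold 1: move[2]->L => DLLURRRDL INVALID (collision), skipped
Fold 2: move[4]->D => DLUUDRRDL INVALID (collision), skipped
Fold 3: move[1]->D => DDUURRRDL INVALID (collision), skipped
Fold 4: move[7]->L => DLUURRRLL INVALID (collision), skipped

Answer: XXXX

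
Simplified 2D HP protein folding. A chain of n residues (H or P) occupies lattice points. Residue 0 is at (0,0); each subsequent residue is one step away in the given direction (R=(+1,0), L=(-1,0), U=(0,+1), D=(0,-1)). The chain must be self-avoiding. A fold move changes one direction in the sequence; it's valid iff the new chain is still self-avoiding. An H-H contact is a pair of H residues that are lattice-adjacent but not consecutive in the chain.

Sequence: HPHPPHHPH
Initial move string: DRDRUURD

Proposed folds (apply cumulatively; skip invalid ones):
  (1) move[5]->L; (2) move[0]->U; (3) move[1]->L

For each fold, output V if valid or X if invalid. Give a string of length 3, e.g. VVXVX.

Answer: XVX

Derivation:
Initial: DRDRUURD -> [(0, 0), (0, -1), (1, -1), (1, -2), (2, -2), (2, -1), (2, 0), (3, 0), (3, -1)]
Fold 1: move[5]->L => DRDRULRD INVALID (collision), skipped
Fold 2: move[0]->U => URDRUURD VALID
Fold 3: move[1]->L => ULDRUURD INVALID (collision), skipped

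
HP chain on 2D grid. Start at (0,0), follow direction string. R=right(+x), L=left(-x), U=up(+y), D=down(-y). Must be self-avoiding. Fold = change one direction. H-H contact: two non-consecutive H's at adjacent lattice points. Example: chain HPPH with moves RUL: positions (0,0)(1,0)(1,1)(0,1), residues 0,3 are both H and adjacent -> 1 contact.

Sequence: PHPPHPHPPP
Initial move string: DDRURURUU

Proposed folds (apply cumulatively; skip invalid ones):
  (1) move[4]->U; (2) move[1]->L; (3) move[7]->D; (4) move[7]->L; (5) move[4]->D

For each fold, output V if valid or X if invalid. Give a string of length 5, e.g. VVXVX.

Initial: DDRURURUU -> [(0, 0), (0, -1), (0, -2), (1, -2), (1, -1), (2, -1), (2, 0), (3, 0), (3, 1), (3, 2)]
Fold 1: move[4]->U => DDRUUURUU VALID
Fold 2: move[1]->L => DLRUUURUU INVALID (collision), skipped
Fold 3: move[7]->D => DDRUUURDU INVALID (collision), skipped
Fold 4: move[7]->L => DDRUUURLU INVALID (collision), skipped
Fold 5: move[4]->D => DDRUDURUU INVALID (collision), skipped

Answer: VXXXX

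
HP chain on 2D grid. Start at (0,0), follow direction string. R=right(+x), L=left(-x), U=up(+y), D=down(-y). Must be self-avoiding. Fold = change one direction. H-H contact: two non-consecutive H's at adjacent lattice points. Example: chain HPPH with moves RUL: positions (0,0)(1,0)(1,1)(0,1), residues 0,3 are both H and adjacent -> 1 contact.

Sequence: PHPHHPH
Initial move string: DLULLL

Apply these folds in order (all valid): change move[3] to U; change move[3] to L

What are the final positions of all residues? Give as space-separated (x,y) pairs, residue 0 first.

Initial moves: DLULLL
Fold: move[3]->U => DLUULL (positions: [(0, 0), (0, -1), (-1, -1), (-1, 0), (-1, 1), (-2, 1), (-3, 1)])
Fold: move[3]->L => DLULLL (positions: [(0, 0), (0, -1), (-1, -1), (-1, 0), (-2, 0), (-3, 0), (-4, 0)])

Answer: (0,0) (0,-1) (-1,-1) (-1,0) (-2,0) (-3,0) (-4,0)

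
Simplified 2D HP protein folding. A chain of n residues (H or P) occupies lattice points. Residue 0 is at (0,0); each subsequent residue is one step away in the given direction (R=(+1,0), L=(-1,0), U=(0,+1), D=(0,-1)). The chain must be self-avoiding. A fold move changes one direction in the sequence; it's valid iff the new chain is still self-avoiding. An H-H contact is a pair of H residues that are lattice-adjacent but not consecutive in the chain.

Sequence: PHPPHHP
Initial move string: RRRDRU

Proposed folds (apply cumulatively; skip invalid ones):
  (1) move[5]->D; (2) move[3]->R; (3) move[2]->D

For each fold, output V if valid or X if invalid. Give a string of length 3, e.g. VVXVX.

Answer: VVV

Derivation:
Initial: RRRDRU -> [(0, 0), (1, 0), (2, 0), (3, 0), (3, -1), (4, -1), (4, 0)]
Fold 1: move[5]->D => RRRDRD VALID
Fold 2: move[3]->R => RRRRRD VALID
Fold 3: move[2]->D => RRDRRD VALID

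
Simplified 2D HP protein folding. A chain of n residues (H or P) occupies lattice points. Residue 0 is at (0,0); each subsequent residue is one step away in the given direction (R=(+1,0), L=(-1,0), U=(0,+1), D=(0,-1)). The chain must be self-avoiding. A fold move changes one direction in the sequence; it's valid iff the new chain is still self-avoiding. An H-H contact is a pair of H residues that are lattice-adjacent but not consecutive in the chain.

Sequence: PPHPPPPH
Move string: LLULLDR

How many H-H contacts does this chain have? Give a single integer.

Answer: 1

Derivation:
Positions: [(0, 0), (-1, 0), (-2, 0), (-2, 1), (-3, 1), (-4, 1), (-4, 0), (-3, 0)]
H-H contact: residue 2 @(-2,0) - residue 7 @(-3, 0)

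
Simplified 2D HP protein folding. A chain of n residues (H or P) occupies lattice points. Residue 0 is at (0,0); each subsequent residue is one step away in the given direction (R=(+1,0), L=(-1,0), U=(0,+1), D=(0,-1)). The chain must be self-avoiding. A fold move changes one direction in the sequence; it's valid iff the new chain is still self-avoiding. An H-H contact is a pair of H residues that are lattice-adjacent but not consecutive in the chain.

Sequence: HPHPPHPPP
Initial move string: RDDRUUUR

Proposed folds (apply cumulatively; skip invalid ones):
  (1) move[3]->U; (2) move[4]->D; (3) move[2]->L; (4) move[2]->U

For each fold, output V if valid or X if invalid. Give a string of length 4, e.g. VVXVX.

Answer: XXXX

Derivation:
Initial: RDDRUUUR -> [(0, 0), (1, 0), (1, -1), (1, -2), (2, -2), (2, -1), (2, 0), (2, 1), (3, 1)]
Fold 1: move[3]->U => RDDUUUUR INVALID (collision), skipped
Fold 2: move[4]->D => RDDRDUUR INVALID (collision), skipped
Fold 3: move[2]->L => RDLRUUUR INVALID (collision), skipped
Fold 4: move[2]->U => RDURUUUR INVALID (collision), skipped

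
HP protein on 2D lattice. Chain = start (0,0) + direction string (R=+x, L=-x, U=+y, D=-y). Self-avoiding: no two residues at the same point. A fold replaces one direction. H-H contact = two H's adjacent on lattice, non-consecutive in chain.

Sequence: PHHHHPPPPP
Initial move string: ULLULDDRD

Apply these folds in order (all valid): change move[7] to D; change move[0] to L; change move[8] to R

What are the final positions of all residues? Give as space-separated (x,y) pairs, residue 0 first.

Answer: (0,0) (-1,0) (-2,0) (-3,0) (-3,1) (-4,1) (-4,0) (-4,-1) (-4,-2) (-3,-2)

Derivation:
Initial moves: ULLULDDRD
Fold: move[7]->D => ULLULDDDD (positions: [(0, 0), (0, 1), (-1, 1), (-2, 1), (-2, 2), (-3, 2), (-3, 1), (-3, 0), (-3, -1), (-3, -2)])
Fold: move[0]->L => LLLULDDDD (positions: [(0, 0), (-1, 0), (-2, 0), (-3, 0), (-3, 1), (-4, 1), (-4, 0), (-4, -1), (-4, -2), (-4, -3)])
Fold: move[8]->R => LLLULDDDR (positions: [(0, 0), (-1, 0), (-2, 0), (-3, 0), (-3, 1), (-4, 1), (-4, 0), (-4, -1), (-4, -2), (-3, -2)])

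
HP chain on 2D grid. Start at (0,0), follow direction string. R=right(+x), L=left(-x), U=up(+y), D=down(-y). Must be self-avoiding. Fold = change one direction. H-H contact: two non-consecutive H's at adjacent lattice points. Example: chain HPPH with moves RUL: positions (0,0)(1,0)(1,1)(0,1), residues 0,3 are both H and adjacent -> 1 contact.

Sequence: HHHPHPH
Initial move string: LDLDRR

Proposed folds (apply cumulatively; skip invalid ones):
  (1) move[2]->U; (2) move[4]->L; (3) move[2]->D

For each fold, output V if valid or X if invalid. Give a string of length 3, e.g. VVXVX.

Answer: XXV

Derivation:
Initial: LDLDRR -> [(0, 0), (-1, 0), (-1, -1), (-2, -1), (-2, -2), (-1, -2), (0, -2)]
Fold 1: move[2]->U => LDUDRR INVALID (collision), skipped
Fold 2: move[4]->L => LDLDLR INVALID (collision), skipped
Fold 3: move[2]->D => LDDDRR VALID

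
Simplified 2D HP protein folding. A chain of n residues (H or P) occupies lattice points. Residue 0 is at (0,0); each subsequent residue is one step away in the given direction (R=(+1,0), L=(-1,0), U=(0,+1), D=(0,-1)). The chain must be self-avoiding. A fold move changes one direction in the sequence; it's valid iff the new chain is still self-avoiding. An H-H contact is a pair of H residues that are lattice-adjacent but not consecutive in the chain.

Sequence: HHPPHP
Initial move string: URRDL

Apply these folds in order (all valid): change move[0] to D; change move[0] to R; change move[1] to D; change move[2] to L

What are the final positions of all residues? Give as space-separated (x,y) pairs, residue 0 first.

Initial moves: URRDL
Fold: move[0]->D => DRRDL (positions: [(0, 0), (0, -1), (1, -1), (2, -1), (2, -2), (1, -2)])
Fold: move[0]->R => RRRDL (positions: [(0, 0), (1, 0), (2, 0), (3, 0), (3, -1), (2, -1)])
Fold: move[1]->D => RDRDL (positions: [(0, 0), (1, 0), (1, -1), (2, -1), (2, -2), (1, -2)])
Fold: move[2]->L => RDLDL (positions: [(0, 0), (1, 0), (1, -1), (0, -1), (0, -2), (-1, -2)])

Answer: (0,0) (1,0) (1,-1) (0,-1) (0,-2) (-1,-2)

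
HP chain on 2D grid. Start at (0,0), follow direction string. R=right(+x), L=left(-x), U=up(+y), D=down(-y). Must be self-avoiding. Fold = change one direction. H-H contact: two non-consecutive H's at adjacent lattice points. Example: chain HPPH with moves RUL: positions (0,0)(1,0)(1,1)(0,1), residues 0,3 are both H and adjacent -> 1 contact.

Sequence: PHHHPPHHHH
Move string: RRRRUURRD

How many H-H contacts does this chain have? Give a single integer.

Answer: 0

Derivation:
Positions: [(0, 0), (1, 0), (2, 0), (3, 0), (4, 0), (4, 1), (4, 2), (5, 2), (6, 2), (6, 1)]
No H-H contacts found.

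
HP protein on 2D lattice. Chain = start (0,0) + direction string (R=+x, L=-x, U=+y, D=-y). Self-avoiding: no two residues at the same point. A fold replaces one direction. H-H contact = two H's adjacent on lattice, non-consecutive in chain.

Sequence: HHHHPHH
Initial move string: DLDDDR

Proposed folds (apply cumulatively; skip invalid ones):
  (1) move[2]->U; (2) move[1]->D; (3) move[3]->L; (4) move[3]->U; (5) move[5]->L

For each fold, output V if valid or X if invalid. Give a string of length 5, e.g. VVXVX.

Initial: DLDDDR -> [(0, 0), (0, -1), (-1, -1), (-1, -2), (-1, -3), (-1, -4), (0, -4)]
Fold 1: move[2]->U => DLUDDR INVALID (collision), skipped
Fold 2: move[1]->D => DDDDDR VALID
Fold 3: move[3]->L => DDDLDR VALID
Fold 4: move[3]->U => DDDUDR INVALID (collision), skipped
Fold 5: move[5]->L => DDDLDL VALID

Answer: XVVXV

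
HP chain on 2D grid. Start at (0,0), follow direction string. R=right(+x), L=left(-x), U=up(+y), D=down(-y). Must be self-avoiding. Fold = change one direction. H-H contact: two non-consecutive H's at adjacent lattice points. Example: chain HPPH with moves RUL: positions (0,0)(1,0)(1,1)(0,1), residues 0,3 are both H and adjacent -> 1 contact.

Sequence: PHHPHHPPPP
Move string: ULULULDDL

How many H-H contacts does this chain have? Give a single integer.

Positions: [(0, 0), (0, 1), (-1, 1), (-1, 2), (-2, 2), (-2, 3), (-3, 3), (-3, 2), (-3, 1), (-4, 1)]
No H-H contacts found.

Answer: 0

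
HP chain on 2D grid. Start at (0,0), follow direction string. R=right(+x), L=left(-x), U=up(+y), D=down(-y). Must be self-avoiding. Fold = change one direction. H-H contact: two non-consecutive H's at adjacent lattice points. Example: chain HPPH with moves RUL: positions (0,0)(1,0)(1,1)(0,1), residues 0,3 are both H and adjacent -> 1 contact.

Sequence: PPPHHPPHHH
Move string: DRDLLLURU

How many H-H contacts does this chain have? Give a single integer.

Positions: [(0, 0), (0, -1), (1, -1), (1, -2), (0, -2), (-1, -2), (-2, -2), (-2, -1), (-1, -1), (-1, 0)]
No H-H contacts found.

Answer: 0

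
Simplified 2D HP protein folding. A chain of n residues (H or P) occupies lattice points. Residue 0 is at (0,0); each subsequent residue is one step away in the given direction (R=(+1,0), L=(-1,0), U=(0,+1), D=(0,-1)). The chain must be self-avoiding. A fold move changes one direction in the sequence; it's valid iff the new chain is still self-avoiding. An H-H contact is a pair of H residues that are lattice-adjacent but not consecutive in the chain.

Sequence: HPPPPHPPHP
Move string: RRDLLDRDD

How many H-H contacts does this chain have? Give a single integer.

Answer: 1

Derivation:
Positions: [(0, 0), (1, 0), (2, 0), (2, -1), (1, -1), (0, -1), (0, -2), (1, -2), (1, -3), (1, -4)]
H-H contact: residue 0 @(0,0) - residue 5 @(0, -1)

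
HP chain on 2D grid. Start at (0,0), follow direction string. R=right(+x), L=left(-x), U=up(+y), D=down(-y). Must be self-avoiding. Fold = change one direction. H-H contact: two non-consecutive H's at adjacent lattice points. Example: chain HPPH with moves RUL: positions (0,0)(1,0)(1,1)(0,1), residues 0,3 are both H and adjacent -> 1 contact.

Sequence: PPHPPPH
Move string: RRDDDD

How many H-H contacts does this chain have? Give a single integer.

Answer: 0

Derivation:
Positions: [(0, 0), (1, 0), (2, 0), (2, -1), (2, -2), (2, -3), (2, -4)]
No H-H contacts found.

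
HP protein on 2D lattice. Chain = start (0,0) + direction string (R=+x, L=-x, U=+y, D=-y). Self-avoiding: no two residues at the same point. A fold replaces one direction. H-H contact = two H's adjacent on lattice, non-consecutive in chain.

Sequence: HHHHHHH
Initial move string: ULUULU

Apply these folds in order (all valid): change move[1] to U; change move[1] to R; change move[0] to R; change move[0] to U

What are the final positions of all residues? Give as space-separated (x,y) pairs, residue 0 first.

Answer: (0,0) (0,1) (1,1) (1,2) (1,3) (0,3) (0,4)

Derivation:
Initial moves: ULUULU
Fold: move[1]->U => UUUULU (positions: [(0, 0), (0, 1), (0, 2), (0, 3), (0, 4), (-1, 4), (-1, 5)])
Fold: move[1]->R => URUULU (positions: [(0, 0), (0, 1), (1, 1), (1, 2), (1, 3), (0, 3), (0, 4)])
Fold: move[0]->R => RRUULU (positions: [(0, 0), (1, 0), (2, 0), (2, 1), (2, 2), (1, 2), (1, 3)])
Fold: move[0]->U => URUULU (positions: [(0, 0), (0, 1), (1, 1), (1, 2), (1, 3), (0, 3), (0, 4)])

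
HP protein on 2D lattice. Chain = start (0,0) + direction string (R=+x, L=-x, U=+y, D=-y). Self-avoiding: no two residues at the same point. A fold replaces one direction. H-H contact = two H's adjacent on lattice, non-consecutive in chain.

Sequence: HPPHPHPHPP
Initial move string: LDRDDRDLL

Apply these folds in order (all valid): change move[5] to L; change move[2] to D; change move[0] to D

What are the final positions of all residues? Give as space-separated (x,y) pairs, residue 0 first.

Answer: (0,0) (0,-1) (0,-2) (0,-3) (0,-4) (0,-5) (-1,-5) (-1,-6) (-2,-6) (-3,-6)

Derivation:
Initial moves: LDRDDRDLL
Fold: move[5]->L => LDRDDLDLL (positions: [(0, 0), (-1, 0), (-1, -1), (0, -1), (0, -2), (0, -3), (-1, -3), (-1, -4), (-2, -4), (-3, -4)])
Fold: move[2]->D => LDDDDLDLL (positions: [(0, 0), (-1, 0), (-1, -1), (-1, -2), (-1, -3), (-1, -4), (-2, -4), (-2, -5), (-3, -5), (-4, -5)])
Fold: move[0]->D => DDDDDLDLL (positions: [(0, 0), (0, -1), (0, -2), (0, -3), (0, -4), (0, -5), (-1, -5), (-1, -6), (-2, -6), (-3, -6)])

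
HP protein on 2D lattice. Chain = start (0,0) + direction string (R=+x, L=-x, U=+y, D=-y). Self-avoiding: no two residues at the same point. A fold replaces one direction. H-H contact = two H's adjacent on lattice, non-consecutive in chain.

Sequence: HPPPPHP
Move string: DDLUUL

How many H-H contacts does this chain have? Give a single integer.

Answer: 1

Derivation:
Positions: [(0, 0), (0, -1), (0, -2), (-1, -2), (-1, -1), (-1, 0), (-2, 0)]
H-H contact: residue 0 @(0,0) - residue 5 @(-1, 0)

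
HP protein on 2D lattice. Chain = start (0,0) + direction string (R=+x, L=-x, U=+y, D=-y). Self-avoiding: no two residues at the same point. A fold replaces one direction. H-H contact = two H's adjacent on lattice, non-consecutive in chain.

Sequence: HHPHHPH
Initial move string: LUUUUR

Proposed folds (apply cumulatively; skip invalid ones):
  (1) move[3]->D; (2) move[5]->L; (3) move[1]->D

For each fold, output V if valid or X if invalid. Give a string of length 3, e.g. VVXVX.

Initial: LUUUUR -> [(0, 0), (-1, 0), (-1, 1), (-1, 2), (-1, 3), (-1, 4), (0, 4)]
Fold 1: move[3]->D => LUUDUR INVALID (collision), skipped
Fold 2: move[5]->L => LUUUUL VALID
Fold 3: move[1]->D => LDUUUL INVALID (collision), skipped

Answer: XVX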